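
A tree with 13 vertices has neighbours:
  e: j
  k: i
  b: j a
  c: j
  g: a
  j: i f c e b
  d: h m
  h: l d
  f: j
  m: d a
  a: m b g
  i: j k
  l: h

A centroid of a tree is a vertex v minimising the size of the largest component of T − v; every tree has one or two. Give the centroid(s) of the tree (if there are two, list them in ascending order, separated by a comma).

Removing b splits the tree into components of sizes 6, 6; the largest is 6 ≤ ⌊13/2⌋ = 6.
Every other node leaves some component of size > 6, so the centroid is unique.

b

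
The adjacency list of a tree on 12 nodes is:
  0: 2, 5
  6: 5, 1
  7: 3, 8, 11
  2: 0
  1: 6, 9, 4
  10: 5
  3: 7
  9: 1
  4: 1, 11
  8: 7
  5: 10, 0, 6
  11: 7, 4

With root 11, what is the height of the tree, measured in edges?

A deepest node is 2, reached by 11–4–1–6–5–0–2.
That path has 6 edges, so the height is 6.

6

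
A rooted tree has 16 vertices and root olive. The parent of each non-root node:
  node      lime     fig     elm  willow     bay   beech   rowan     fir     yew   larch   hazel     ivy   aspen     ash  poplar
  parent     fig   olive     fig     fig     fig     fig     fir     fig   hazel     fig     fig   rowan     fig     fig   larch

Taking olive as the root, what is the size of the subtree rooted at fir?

Descendants of fir (including itself): fir, rowan, ivy. That's 3.

3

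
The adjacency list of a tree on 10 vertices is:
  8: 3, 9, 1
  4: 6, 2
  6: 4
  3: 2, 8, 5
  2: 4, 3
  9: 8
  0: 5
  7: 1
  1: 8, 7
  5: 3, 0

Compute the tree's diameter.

6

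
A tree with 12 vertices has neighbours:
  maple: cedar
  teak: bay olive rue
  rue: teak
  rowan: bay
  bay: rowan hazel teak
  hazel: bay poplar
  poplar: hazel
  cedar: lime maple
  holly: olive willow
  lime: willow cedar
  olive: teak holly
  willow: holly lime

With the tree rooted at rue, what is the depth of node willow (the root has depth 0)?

Path from rue to willow: rue → teak → olive → holly → willow, which has 4 edges.

4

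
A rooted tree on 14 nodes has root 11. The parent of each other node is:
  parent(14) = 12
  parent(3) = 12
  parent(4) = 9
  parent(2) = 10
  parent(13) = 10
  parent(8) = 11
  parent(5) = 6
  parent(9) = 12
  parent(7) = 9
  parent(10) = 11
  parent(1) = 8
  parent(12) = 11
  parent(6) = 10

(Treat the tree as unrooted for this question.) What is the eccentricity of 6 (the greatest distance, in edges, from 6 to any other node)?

Distances from 6 peak at 5, attained at 7 (4 also at distance 5).
6 – 10 – 11 – 12 – 9 – 7

5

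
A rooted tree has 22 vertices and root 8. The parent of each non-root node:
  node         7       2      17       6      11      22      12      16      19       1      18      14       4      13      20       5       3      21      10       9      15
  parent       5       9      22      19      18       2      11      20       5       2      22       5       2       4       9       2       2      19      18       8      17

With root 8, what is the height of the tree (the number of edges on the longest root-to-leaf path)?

6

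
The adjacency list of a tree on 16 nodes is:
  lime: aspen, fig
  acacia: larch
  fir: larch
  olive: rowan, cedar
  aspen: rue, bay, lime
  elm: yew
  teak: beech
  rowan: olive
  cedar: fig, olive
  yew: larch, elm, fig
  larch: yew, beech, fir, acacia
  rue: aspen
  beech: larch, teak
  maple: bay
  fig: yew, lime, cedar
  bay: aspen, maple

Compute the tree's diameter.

8

Starting from maple, a farthest node is teak at distance 8.
One longest path: maple–bay–aspen–lime–fig–yew–larch–beech–teak.
So the diameter is 8.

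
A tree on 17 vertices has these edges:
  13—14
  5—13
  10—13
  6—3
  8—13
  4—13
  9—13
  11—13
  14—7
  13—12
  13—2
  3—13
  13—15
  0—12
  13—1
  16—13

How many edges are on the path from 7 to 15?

3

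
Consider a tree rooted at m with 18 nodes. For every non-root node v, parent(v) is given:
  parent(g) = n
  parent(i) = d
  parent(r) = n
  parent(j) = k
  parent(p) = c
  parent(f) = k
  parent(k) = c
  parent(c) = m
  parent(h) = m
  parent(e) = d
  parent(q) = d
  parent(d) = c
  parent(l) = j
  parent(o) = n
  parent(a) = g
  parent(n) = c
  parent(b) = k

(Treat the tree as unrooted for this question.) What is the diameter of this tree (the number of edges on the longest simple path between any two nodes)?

6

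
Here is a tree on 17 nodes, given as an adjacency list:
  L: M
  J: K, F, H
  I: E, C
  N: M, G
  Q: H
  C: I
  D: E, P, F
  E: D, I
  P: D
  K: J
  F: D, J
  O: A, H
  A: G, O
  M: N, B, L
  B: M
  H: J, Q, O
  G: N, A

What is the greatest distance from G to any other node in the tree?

9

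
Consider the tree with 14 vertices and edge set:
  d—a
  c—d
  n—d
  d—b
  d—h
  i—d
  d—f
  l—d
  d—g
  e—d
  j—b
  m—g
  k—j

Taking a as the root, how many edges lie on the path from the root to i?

a–d–i — 2 edges.

2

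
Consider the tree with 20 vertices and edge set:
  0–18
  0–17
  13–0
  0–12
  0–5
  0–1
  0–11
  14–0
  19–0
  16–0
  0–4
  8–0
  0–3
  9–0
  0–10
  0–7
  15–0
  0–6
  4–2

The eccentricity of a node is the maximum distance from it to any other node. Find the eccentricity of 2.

3

Distances from 2 peak at 3, attained at 19 (16, 6, 12, 1, 8, 7, 15, 14, 13, 17, 9, 10, 3, 11, 18, 5 also at distance 3).
2–4–0–19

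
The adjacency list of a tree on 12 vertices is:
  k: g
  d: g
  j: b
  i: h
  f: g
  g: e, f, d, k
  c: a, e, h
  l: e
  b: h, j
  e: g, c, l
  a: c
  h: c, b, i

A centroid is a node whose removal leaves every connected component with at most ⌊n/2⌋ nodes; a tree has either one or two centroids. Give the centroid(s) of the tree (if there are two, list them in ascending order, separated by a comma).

Delete c: the remaining components have sizes 6, 4, 1. Max 6 ≤ 6, so c is a centroid.
Its neighbour e also leaves a largest component of size 6, so both are centroids.

c, e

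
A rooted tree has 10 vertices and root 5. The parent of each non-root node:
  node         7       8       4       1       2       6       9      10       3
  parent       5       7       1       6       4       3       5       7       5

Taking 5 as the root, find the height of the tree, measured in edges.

5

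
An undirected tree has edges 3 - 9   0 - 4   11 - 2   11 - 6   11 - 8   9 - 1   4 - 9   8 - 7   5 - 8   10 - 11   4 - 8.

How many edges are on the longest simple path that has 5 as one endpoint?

4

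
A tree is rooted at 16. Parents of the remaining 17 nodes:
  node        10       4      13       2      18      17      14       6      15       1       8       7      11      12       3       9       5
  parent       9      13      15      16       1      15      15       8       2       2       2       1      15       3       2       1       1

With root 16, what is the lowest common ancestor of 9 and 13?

9's ancestor chain is 9, 1, 2, 16 and 13's is 13, 15, 2, 16; they first meet at 2.

2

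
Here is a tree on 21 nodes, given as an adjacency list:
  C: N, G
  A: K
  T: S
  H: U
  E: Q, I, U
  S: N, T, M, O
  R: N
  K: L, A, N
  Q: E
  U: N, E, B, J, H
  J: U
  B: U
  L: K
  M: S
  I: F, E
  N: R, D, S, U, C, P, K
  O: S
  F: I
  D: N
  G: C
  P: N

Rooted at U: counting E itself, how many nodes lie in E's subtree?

The subtree rooted at E contains: E, Q, I, F — 4 nodes.

4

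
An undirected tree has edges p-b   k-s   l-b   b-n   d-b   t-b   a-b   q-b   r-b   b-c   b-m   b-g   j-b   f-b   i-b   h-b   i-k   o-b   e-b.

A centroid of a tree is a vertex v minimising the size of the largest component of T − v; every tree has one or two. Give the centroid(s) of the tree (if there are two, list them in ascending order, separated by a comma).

b

Removing b splits the tree into components of sizes 3, 1, 1, 1, 1, 1, 1, 1, 1, 1, 1, 1, 1, 1, 1, 1, 1; the largest is 3 ≤ ⌊20/2⌋ = 10.
Every other node leaves some component of size > 10, so the centroid is unique.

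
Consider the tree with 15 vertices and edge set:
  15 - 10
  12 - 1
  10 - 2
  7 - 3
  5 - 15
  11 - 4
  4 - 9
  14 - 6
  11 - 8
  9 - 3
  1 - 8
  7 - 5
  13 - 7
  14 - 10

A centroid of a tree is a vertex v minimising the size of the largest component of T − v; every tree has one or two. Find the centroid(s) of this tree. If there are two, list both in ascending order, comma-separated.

Removing 7 splits the tree into components of sizes 7, 6, 1; the largest is 7 ≤ ⌊15/2⌋ = 7.
Every other node leaves some component of size > 7, so the centroid is unique.

7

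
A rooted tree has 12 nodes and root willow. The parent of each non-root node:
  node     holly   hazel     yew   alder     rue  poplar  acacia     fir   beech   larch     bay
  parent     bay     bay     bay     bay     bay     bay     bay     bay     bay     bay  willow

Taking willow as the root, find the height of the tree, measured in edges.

2

A deepest node is poplar, reached by willow-bay-poplar.
That path has 2 edges, so the height is 2.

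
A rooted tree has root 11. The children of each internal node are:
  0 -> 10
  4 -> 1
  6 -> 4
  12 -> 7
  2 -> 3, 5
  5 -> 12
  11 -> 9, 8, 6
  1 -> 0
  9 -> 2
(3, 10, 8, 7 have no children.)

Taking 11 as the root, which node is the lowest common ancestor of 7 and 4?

11

7's ancestor chain is 7, 12, 5, 2, 9, 11 and 4's is 4, 6, 11; they first meet at 11.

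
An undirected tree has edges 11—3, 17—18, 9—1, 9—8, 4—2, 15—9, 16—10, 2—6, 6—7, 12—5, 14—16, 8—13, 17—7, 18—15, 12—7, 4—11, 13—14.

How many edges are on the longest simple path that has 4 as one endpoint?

Distances from 4 peak at 12, attained at 10.
4 – 2 – 6 – 7 – 17 – 18 – 15 – 9 – 8 – 13 – 14 – 16 – 10

12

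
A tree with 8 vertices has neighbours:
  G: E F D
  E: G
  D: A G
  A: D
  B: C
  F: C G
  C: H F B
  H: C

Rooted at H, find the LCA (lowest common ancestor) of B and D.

C

B's ancestor chain is B, C, H and D's is D, G, F, C, H; they first meet at C.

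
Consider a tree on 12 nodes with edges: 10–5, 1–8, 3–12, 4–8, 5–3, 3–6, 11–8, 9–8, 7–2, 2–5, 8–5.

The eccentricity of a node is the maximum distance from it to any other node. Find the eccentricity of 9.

4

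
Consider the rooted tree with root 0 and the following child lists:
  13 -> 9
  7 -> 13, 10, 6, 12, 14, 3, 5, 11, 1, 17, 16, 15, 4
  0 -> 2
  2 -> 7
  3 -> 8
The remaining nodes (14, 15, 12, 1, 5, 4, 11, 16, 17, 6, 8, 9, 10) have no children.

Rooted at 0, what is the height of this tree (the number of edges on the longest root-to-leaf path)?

A deepest node is 8, reached by 0 – 2 – 7 – 3 – 8.
That path has 4 edges, so the height is 4.

4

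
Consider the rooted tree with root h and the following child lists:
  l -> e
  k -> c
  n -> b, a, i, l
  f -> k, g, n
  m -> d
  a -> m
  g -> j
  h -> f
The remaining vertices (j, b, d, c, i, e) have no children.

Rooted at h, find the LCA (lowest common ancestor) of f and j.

f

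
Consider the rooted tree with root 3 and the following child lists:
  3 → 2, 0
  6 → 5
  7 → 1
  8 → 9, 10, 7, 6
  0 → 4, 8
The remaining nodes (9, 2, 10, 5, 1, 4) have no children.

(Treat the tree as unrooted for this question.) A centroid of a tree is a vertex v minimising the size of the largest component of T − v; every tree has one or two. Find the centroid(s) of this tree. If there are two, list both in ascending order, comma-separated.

8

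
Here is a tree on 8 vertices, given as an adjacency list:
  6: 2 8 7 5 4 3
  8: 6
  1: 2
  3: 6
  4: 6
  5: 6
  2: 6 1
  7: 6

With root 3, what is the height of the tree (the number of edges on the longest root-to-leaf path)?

3

A deepest node is 1, reached by 3-6-2-1.
That path has 3 edges, so the height is 3.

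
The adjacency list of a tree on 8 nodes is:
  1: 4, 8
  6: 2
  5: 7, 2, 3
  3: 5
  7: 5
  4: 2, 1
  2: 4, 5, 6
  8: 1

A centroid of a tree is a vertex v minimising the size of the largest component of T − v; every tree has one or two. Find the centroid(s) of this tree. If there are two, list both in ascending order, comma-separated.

2

Removing 2 splits the tree into components of sizes 3, 3, 1; the largest is 3 ≤ ⌊8/2⌋ = 4.
Every other node leaves some component of size > 4, so the centroid is unique.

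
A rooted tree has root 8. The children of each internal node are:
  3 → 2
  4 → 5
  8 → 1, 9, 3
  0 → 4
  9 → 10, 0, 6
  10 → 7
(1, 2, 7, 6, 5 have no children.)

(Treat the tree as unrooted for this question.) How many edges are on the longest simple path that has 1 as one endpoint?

A farthest node from 1 is 5.
The path 1-8-9-0-4-5 has 5 edges.

5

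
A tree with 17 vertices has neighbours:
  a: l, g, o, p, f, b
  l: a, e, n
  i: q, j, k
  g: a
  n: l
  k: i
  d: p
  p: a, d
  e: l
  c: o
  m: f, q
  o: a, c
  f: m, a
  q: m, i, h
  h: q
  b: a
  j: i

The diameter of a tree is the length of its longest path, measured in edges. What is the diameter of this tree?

7

Starting from k, a farthest node is n at distance 7.
One longest path: k-i-q-m-f-a-l-n.
So the diameter is 7.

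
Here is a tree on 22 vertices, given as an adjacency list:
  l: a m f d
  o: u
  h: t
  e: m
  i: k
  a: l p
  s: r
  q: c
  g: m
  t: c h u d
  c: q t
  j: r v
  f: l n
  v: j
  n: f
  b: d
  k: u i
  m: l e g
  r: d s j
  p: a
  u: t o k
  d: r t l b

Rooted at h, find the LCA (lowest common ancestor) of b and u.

Ancestors of b (toward the root): b, d, t, h.
Ancestors of u: u, t, h.
The deepest node appearing in both lists is t.

t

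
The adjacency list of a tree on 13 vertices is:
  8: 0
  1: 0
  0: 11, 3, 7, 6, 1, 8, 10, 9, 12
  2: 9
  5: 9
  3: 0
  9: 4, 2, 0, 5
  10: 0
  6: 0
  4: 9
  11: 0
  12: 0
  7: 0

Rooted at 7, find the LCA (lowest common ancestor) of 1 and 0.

0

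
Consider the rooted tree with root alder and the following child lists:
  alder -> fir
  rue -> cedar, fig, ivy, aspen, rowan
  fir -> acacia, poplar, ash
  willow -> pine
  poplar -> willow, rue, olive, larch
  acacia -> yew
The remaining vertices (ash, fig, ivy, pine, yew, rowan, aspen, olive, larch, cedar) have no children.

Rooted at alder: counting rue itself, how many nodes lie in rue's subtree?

Descendants of rue (including itself): rue, fig, rowan, ivy, aspen, cedar. That's 6.

6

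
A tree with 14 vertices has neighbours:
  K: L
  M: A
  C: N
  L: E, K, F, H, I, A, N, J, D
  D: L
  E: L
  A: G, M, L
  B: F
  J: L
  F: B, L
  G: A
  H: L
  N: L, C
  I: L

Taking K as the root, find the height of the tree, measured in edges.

C sits deepest: K–L–N–C — 3 edges from the root.

3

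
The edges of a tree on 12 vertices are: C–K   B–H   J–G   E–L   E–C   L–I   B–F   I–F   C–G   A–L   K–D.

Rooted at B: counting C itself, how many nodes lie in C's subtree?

C's subtree: {C, G, K, J, D}, size 5.

5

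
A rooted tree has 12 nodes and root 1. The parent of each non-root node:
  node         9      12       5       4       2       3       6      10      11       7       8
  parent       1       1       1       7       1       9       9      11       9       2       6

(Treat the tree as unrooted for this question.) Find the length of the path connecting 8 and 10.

4

Walking from 8: 8 - 6 - 9 - 11 - 10. Length 4.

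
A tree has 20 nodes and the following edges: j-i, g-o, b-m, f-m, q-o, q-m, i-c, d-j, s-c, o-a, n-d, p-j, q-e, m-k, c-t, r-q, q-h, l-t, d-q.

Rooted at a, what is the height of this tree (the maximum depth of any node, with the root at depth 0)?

A deepest node is l, reached by a-o-q-d-j-i-c-t-l.
That path has 8 edges, so the height is 8.

8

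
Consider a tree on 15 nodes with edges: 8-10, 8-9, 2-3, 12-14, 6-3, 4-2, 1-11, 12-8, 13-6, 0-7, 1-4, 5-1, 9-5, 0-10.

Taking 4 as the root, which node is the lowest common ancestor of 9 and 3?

Ancestors of 9 (toward the root): 9, 5, 1, 4.
Ancestors of 3: 3, 2, 4.
The deepest node appearing in both lists is 4.

4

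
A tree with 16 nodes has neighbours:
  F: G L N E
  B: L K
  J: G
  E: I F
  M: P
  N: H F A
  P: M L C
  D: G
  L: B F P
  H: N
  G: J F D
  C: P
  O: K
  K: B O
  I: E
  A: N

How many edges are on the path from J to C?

5

The path is J–G–F–L–P–C, which has 5 edges.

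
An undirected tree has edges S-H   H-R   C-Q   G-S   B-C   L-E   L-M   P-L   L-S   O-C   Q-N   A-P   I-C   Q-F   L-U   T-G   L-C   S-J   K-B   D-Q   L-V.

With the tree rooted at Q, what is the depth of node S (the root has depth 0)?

3

Q – C – L – S — 3 edges.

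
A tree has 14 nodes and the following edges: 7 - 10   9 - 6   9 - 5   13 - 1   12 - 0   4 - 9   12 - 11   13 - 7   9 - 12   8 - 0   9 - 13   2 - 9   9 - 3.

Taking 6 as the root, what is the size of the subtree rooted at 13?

4

13's subtree: {13, 7, 1, 10}, size 4.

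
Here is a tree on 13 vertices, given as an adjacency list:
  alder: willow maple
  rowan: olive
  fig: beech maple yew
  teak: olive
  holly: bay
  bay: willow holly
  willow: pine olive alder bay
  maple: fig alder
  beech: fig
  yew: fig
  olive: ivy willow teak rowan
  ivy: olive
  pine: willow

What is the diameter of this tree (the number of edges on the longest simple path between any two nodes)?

BFS from beech reaches teak last, at distance 6; BFS from teak confirms no node is farther.
Path: beech–fig–maple–alder–willow–olive–teak.

6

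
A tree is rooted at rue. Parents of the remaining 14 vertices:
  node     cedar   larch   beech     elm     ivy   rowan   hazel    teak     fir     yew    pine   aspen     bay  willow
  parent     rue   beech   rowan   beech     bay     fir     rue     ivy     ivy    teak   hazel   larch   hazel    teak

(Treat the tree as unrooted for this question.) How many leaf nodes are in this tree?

6

Degree-1 nodes: aspen, cedar, elm, pine, willow, yew — 6 of them.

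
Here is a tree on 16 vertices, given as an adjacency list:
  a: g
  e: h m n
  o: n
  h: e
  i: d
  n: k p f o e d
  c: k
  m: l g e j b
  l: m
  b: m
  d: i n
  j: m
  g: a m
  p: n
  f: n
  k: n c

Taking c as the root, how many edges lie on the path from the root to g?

5

Path from c to g: c–k–n–e–m–g, which has 5 edges.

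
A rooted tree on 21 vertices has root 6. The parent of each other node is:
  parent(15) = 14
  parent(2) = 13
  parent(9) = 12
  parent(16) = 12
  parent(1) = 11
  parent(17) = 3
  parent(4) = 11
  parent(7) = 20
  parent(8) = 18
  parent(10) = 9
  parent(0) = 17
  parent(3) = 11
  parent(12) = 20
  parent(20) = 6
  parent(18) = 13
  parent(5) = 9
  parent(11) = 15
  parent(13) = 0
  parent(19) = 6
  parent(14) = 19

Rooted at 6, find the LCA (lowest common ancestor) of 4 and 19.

4's ancestor chain is 4, 11, 15, 14, 19, 6 and 19's is 19, 6; they first meet at 19.

19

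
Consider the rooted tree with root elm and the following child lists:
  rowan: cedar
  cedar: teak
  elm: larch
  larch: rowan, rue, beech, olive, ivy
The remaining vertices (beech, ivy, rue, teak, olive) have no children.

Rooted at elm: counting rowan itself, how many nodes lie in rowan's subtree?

3

Descendants of rowan (including itself): rowan, cedar, teak. That's 3.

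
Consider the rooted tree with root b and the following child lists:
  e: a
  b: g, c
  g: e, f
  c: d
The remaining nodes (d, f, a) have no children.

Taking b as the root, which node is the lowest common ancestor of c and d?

c

c's ancestor chain is c, b and d's is d, c, b; they first meet at c.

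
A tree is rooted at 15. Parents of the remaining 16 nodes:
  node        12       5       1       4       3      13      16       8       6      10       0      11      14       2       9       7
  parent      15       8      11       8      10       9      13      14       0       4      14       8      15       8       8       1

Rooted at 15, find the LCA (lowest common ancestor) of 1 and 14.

1's ancestor chain is 1, 11, 8, 14, 15 and 14's is 14, 15; they first meet at 14.

14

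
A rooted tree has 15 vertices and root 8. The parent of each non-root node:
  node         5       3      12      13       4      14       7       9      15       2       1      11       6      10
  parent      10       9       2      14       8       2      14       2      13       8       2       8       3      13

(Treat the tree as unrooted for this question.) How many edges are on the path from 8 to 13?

3

Walking from 8: 8–2–14–13. Length 3.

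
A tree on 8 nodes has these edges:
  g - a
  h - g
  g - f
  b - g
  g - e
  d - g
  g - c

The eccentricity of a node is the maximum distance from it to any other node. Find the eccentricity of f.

A farthest node from f is a (c, e, b, h, d also at distance 2).
The path f – g – a has 2 edges.

2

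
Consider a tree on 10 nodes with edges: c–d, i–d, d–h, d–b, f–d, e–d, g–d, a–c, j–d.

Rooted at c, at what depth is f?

2

Path from c to f: c–d–f, which has 2 edges.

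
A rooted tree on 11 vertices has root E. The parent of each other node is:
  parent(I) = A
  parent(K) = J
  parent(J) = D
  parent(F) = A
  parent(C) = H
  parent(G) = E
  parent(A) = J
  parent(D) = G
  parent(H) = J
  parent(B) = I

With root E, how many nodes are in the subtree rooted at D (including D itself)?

9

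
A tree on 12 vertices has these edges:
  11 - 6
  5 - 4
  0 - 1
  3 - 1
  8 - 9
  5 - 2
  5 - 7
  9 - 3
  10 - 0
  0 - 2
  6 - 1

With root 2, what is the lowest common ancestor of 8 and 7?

2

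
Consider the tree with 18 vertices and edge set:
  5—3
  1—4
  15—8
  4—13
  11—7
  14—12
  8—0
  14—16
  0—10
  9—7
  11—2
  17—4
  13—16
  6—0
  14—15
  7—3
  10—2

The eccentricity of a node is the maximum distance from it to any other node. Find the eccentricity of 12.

10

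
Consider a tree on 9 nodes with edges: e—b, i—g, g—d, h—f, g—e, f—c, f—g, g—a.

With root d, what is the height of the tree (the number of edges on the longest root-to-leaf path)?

3

A deepest node is c, reached by d – g – f – c.
That path has 3 edges, so the height is 3.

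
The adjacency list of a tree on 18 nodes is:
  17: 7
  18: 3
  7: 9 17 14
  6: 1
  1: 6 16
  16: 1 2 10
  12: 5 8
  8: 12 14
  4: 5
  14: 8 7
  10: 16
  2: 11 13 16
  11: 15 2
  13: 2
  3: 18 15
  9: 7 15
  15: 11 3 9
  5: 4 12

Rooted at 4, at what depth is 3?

8

Path from 4 to 3: 4–5–12–8–14–7–9–15–3, which has 8 edges.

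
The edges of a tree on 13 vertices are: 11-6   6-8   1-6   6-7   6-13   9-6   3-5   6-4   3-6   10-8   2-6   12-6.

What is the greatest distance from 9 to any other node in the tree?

3

A farthest node from 9 is 10 (5 also at distance 3).
The path 9 – 6 – 8 – 10 has 3 edges.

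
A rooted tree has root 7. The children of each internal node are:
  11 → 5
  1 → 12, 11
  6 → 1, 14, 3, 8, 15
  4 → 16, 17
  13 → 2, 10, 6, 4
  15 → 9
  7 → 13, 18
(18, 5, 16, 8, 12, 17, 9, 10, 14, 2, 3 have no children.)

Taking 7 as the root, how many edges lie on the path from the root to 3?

3

Path from 7 to 3: 7 – 13 – 6 – 3, which has 3 edges.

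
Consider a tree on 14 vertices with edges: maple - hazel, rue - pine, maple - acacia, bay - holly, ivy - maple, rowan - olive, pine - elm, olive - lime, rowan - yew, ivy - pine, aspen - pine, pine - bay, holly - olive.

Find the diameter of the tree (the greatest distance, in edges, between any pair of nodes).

A longest path is yew-rowan-olive-holly-bay-pine-ivy-maple-hazel, with 8 edges.

8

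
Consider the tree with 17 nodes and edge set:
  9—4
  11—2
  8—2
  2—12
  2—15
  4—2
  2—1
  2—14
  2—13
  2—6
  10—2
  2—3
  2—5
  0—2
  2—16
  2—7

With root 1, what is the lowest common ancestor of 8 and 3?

2

Ancestors of 8 (toward the root): 8, 2, 1.
Ancestors of 3: 3, 2, 1.
The deepest node appearing in both lists is 2.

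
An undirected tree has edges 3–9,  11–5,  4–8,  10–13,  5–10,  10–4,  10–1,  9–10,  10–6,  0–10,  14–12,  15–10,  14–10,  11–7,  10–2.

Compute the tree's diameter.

5

Starting from 7, a farthest node is 8 at distance 5.
One longest path: 7 – 11 – 5 – 10 – 4 – 8.
So the diameter is 5.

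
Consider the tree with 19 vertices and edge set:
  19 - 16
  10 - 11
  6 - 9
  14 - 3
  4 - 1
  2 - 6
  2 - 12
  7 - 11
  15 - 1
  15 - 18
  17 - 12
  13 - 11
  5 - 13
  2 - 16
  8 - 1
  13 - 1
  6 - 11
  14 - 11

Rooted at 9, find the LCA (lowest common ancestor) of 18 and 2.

18's ancestor chain is 18, 15, 1, 13, 11, 6, 9 and 2's is 2, 6, 9; they first meet at 6.

6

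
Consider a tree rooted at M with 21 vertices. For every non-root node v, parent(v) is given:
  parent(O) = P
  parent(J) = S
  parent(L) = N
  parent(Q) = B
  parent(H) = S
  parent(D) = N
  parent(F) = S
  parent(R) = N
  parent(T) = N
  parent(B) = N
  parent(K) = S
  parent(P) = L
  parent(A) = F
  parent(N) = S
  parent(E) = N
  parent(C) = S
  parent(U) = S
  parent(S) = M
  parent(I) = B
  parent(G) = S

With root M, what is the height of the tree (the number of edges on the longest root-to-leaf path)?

5

A deepest node is O, reached by M – S – N – L – P – O.
That path has 5 edges, so the height is 5.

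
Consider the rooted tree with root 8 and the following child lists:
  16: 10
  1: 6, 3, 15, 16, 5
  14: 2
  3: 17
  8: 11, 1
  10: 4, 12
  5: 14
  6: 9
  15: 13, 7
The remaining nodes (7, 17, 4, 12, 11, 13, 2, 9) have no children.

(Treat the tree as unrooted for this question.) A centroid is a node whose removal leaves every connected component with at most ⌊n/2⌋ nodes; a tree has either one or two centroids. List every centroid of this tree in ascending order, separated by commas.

Delete 1: the remaining components have sizes 4, 3, 3, 2, 2, 2. Max 4 ≤ 8, so 1 is a centroid.
Every other node leaves some component of size > 8, so the centroid is unique.

1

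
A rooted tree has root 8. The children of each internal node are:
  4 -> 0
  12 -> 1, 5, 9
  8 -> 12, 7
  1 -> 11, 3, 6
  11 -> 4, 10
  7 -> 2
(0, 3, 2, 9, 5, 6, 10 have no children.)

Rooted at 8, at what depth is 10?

4

Path from 8 to 10: 8–12–1–11–10, which has 4 edges.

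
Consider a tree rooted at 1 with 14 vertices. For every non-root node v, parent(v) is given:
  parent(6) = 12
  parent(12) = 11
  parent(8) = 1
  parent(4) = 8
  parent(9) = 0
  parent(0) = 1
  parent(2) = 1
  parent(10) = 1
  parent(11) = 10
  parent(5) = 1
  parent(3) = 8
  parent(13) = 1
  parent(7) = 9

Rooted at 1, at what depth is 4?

2

Path from 1 to 4: 1 → 8 → 4, which has 2 edges.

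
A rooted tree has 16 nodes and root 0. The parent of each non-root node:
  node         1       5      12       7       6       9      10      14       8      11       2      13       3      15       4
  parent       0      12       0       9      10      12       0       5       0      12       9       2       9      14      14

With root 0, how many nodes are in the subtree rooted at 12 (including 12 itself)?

11

12's subtree: {12, 5, 9, 11, 14, 2, 7, 3, 4, 15, 13}, size 11.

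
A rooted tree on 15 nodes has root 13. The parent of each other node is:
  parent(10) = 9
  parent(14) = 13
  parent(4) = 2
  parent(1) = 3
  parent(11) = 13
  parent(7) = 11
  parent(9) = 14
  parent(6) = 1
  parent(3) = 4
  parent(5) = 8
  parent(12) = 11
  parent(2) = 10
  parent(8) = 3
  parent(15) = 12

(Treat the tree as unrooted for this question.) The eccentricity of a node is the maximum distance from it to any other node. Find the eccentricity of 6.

The node farthest from 6 is 15, via 6-1-3-4-2-10-9-14-13-11-12-15 — 11 edges.

11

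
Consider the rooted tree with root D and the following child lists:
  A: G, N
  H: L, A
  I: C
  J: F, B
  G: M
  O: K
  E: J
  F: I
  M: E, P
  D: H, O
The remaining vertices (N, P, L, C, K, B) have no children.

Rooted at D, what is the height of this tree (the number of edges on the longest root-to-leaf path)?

9

C sits deepest: D – H – A – G – M – E – J – F – I – C — 9 edges from the root.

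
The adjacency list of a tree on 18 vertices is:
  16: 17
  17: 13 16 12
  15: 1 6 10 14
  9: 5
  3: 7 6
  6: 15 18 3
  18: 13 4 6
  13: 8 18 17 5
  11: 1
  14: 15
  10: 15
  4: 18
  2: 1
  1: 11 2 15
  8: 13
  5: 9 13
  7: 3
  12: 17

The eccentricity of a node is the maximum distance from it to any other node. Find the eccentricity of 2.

7

Distances from 2 peak at 7, attained at 12 (16, 9 also at distance 7).
2–1–15–6–18–13–17–12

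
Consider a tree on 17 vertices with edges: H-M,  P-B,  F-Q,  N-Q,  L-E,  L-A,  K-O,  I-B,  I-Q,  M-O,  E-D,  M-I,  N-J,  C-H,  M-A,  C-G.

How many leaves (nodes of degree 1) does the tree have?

Degree-1 nodes: D, F, G, J, K, P — 6 of them.

6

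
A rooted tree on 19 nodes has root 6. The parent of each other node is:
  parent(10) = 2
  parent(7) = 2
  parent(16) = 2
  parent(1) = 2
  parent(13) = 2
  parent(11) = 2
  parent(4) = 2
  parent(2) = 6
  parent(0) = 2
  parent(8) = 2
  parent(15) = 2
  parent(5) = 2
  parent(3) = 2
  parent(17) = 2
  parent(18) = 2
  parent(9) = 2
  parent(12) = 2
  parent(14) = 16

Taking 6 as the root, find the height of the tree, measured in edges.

14 sits deepest: 6 → 2 → 16 → 14 — 3 edges from the root.

3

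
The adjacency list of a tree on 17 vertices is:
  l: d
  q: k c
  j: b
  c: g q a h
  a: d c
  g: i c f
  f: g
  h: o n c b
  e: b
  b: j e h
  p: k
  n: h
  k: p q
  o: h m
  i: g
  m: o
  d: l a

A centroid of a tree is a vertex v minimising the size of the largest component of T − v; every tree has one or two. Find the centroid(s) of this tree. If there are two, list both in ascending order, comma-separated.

Removing c splits the tree into components of sizes 7, 3, 3, 3; the largest is 7 ≤ ⌊17/2⌋ = 8.
No neighbour of c does as well, so c is the unique centroid.

c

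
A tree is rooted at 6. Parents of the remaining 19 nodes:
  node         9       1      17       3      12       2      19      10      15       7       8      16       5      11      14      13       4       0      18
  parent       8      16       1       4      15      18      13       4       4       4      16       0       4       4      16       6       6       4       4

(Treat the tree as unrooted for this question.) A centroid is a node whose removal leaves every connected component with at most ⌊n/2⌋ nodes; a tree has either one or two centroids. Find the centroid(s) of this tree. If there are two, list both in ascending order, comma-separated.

Delete 4: the remaining components have sizes 7, 3, 2, 2, 1, 1, 1, 1, 1. Max 7 ≤ 10, so 4 is a centroid.
No neighbour of 4 does as well, so 4 is the unique centroid.

4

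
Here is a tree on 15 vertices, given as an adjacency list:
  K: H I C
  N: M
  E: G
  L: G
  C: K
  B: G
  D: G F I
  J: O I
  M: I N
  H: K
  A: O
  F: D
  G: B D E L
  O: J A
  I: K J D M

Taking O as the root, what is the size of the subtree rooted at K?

3

K's subtree: {K, C, H}, size 3.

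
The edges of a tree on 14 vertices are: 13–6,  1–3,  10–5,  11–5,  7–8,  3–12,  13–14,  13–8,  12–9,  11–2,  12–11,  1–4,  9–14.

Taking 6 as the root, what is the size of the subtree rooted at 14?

10

14's subtree: {14, 9, 12, 11, 3, 5, 2, 1, 10, 4}, size 10.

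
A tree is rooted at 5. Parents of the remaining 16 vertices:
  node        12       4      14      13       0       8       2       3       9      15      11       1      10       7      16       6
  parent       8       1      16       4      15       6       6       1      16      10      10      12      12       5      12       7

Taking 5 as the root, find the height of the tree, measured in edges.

A deepest node is 0, reached by 5 → 7 → 6 → 8 → 12 → 10 → 15 → 0.
That path has 7 edges, so the height is 7.

7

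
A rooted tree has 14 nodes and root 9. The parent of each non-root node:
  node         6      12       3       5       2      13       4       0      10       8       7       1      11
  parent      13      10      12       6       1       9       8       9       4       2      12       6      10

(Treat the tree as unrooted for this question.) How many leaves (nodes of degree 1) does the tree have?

5

Degree-1 nodes: 0, 3, 5, 7, 11 — 5 of them.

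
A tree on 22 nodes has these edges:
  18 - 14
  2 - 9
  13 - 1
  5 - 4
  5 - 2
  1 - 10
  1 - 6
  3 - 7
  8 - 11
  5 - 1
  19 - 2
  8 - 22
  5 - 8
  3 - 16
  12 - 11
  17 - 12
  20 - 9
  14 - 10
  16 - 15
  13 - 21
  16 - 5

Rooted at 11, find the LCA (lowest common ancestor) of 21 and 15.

21's ancestor chain is 21, 13, 1, 5, 8, 11 and 15's is 15, 16, 5, 8, 11; they first meet at 5.

5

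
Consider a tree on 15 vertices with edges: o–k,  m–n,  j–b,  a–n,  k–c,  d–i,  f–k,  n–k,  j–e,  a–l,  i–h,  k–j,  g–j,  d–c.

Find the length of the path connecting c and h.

c – d – i – h: 3 edges.

3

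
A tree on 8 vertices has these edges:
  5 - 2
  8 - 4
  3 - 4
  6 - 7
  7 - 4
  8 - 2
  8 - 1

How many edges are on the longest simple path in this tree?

BFS from 6 reaches 5 last, at distance 5; BFS from 5 confirms no node is farther.
Path: 6-7-4-8-2-5.

5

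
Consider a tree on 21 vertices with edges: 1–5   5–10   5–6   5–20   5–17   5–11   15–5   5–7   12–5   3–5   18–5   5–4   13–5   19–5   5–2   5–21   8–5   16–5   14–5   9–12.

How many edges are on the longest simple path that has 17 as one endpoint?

3

A farthest node from 17 is 9.
The path 17 – 5 – 12 – 9 has 3 edges.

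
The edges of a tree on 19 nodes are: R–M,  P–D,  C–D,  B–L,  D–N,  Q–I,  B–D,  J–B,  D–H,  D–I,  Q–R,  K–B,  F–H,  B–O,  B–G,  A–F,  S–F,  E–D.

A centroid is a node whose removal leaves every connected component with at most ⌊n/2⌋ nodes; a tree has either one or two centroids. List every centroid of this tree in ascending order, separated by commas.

D

Removing D splits the tree into components of sizes 6, 4, 4, 1, 1, 1, 1; the largest is 6 ≤ ⌊19/2⌋ = 9.
Every other node leaves some component of size > 9, so the centroid is unique.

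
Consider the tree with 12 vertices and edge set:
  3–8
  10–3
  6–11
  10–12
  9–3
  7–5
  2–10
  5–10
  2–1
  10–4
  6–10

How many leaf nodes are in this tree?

7

Degree-1 nodes: 1, 4, 7, 8, 9, 11, 12 — 7 of them.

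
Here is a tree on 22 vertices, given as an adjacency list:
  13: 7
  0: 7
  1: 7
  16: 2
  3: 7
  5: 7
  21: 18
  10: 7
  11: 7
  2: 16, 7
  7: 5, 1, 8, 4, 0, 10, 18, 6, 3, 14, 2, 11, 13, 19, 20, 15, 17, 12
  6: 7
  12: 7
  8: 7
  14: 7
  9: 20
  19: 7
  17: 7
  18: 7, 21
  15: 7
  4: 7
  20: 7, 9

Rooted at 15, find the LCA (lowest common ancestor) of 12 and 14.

12's ancestor chain is 12, 7, 15 and 14's is 14, 7, 15; they first meet at 7.

7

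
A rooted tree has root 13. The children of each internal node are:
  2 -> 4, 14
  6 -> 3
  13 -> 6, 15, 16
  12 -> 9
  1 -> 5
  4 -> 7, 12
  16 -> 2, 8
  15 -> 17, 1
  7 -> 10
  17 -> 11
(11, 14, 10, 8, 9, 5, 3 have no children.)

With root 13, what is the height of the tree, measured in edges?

The longest root-to-leaf path is 13 – 16 – 2 – 4 – 7 – 10 (5 edges).

5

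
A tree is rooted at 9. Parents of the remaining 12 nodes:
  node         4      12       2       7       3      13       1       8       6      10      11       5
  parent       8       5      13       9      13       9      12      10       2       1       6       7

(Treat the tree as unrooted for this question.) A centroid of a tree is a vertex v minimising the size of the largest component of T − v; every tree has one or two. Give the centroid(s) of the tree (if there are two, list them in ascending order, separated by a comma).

7

Removing 7 splits the tree into components of sizes 6, 6; the largest is 6 ≤ ⌊13/2⌋ = 6.
No neighbour of 7 does as well, so 7 is the unique centroid.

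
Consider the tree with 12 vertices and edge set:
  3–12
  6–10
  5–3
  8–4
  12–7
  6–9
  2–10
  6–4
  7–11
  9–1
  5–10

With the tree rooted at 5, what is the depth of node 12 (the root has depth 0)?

Climbing from 12 to the root: 12 → 3 → 5. That's 2 steps.

2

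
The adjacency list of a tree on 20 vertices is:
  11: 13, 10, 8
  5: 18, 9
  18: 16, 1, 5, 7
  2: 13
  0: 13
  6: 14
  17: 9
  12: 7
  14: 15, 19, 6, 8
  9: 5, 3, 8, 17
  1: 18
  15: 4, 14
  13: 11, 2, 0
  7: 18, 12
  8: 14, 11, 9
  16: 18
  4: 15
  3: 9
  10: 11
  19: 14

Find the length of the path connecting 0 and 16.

7

The path is 0 - 13 - 11 - 8 - 9 - 5 - 18 - 16, which has 7 edges.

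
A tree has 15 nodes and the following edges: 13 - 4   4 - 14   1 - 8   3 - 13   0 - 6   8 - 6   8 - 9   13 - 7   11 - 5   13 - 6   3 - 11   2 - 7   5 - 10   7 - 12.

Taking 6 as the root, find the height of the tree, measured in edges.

5

The longest root-to-leaf path is 6 → 13 → 3 → 11 → 5 → 10 (5 edges).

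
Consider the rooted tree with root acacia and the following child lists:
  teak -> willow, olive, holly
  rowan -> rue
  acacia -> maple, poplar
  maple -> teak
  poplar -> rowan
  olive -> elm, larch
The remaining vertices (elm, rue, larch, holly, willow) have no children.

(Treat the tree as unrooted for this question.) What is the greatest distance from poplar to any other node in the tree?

A farthest node from poplar is elm (larch also at distance 5).
The path poplar – acacia – maple – teak – olive – elm has 5 edges.

5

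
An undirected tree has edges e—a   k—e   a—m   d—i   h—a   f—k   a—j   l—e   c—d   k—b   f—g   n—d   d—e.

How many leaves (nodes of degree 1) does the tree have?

9

The leaves are b, c, g, h, i, j, l, m, n.
That is 9 leaves.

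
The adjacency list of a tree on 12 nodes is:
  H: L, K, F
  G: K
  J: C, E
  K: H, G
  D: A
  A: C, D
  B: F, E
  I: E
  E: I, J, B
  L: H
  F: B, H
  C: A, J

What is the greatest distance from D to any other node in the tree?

9

The node farthest from D is G, via D – A – C – J – E – B – F – H – K – G — 9 edges.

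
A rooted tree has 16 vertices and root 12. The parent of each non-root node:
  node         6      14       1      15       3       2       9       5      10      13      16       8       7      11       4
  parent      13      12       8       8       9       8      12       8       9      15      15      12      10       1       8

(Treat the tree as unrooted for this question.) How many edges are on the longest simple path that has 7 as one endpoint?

7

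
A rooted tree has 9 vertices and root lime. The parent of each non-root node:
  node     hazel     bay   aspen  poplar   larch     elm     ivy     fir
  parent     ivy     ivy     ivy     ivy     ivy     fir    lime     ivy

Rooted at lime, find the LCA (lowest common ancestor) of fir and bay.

Path fir→root: fir ivy lime; path bay→root: bay ivy lime.
First common node: ivy.

ivy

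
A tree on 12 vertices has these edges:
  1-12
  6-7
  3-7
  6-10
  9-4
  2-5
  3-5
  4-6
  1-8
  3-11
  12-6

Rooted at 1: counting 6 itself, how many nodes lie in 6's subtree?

9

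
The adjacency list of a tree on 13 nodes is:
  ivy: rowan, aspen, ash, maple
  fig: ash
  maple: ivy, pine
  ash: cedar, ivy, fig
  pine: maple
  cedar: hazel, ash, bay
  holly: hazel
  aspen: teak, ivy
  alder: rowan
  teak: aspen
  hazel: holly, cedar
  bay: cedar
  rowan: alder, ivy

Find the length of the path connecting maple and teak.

3

Walking from maple: maple – ivy – aspen – teak. Length 3.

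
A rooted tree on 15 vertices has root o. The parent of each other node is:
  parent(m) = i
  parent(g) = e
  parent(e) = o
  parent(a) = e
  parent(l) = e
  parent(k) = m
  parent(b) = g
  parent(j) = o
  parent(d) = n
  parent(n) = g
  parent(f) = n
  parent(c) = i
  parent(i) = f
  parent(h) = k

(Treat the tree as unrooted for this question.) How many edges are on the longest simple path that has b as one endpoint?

A farthest node from b is h.
The path b-g-n-f-i-m-k-h has 7 edges.

7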